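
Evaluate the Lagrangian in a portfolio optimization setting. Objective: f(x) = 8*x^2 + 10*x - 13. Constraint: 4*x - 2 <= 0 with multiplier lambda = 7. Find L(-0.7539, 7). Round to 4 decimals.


Step 1: Evaluate f(x).
f(-0.7539) = 8*(-0.7539)^2 + 10*(-0.7539) - 13 = -15.9921
Step 2: Evaluate g(x).
g(-0.7539) = 4*-0.7539 - 2 = -5.0156
Step 3: Compute Lagrangian.
L = -15.9921 + 7*-5.0156 = -51.1013


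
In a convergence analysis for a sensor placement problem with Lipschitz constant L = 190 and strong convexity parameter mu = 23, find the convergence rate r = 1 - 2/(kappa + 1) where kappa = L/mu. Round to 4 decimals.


Step 1: Compute the condition number.
kappa = L/mu = 190/23 = 8.2609
Step 2: Compute the convergence rate.
r = 1 - 2/(kappa + 1) = 1 - 2*mu/(L + mu) = (L - mu)/(L + mu) = 167/213 = 0.784


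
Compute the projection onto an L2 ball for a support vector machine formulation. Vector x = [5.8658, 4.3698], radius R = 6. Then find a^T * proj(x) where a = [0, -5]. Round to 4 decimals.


Step 1: Compute ||x|| (intermediates to 6 decimals).
||x|| = sqrt(5.8658^2 + 4.3698^2) = 7.314558
Step 2: Project.
Since ||x|| > R, scale = R/||x|| = 6/7.314558 = 0.820282, proj(x) = scale * x
proj(x) = [4.81161, 3.584468]
Step 3: Dot product.
a^T * proj(x) = 0*4.81161 - 5*3.584468 = -17.9223


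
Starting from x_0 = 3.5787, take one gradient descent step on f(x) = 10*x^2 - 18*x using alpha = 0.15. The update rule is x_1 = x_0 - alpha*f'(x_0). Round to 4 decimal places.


We compute the gradient at x_0 and apply the update.
f'(x) = 20*x - 18
f'(3.5787) = 20*3.5787 - 18 = 53.574
x_1 = 3.5787 - 0.15*53.574 = -4.4574


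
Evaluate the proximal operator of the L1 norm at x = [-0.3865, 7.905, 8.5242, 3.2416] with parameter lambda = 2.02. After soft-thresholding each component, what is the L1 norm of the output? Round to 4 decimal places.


Soft-thresholding with lambda = 2.02:
prox(-0.3865) = sign(-0.3865)*max(|-0.3865| - 2.02, 0) = 0.0
prox(7.905) = sign(7.905)*max(|7.905| - 2.02, 0) = 5.885
prox(8.5242) = sign(8.5242)*max(|8.5242| - 2.02, 0) = 6.5042
prox(3.2416) = sign(3.2416)*max(|3.2416| - 2.02, 0) = 1.2216
prox(x) = [0.0, 5.885, 6.5042, 1.2216]
||prox(x)||_1 = 0.0 + 5.885 + 6.5042 + 1.2216 = 13.6108


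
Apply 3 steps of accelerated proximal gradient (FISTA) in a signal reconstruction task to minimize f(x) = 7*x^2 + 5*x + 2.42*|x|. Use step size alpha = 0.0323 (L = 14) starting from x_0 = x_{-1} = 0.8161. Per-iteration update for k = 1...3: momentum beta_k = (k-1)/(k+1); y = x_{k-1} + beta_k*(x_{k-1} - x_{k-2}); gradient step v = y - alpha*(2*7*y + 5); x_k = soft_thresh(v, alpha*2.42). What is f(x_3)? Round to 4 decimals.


FISTA on f(x) = 7*x^2 + 5*x + 2.42*|x|
L = 14, alpha = 0.0323
Iteration 1: beta = 0.0, y = 0.8161 + 0.0*(0.8161 - 0.8161) = 0.8161
  grad(y) = 16.4254, v = y - alpha*grad = 0.2856
  prox(v) = soft_thresh(0.2856, 0.0782) = 0.2074
Iteration 2: beta = 0.3333, y = 0.2074 + 0.3333*(0.2074 - 0.8161) = 0.0045
  grad(y) = 5.0629, v = y - alpha*grad = -0.159
  prox(v) = soft_thresh(-0.159, 0.0782) = -0.0809
Iteration 3: beta = 0.5, y = -0.0809 + 0.5*(-0.0809 - 0.2074) = -0.225
  grad(y) = 1.8499, v = y - alpha*grad = -0.2848
  prox(v) = soft_thresh(-0.2848, 0.0782) = -0.2066
f(x_3) = 7*(-0.2066)^2 + 5*(-0.2066) + 2.42*|-0.2066| = -0.2342


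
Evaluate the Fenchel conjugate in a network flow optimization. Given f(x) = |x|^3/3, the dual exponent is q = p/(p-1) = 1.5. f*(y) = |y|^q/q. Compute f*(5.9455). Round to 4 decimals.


The conjugate exponent q satisfies 1/p + 1/q = 1.
p = 3, so q = 3/(3 - 1) = 1.5
|y|^q = 5.9455^1.5 = 14.4971
f*(5.9455) = 14.4971 / 1.5 = 9.6648


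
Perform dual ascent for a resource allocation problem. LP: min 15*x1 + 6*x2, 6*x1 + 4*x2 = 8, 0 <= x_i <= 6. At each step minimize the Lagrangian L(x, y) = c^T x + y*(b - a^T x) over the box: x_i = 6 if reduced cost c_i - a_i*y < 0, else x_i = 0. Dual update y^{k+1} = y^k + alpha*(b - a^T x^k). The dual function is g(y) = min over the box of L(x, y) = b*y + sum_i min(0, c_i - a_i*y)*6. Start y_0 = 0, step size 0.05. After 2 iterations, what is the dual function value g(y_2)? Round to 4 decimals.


Dual ascent for LP: min 15*x1 + 6*x2, 6*x1 + 4*x2 = 8, 0 <= x_i <= 6
Step 1: y^k = 0.0, reduced costs: (15.0, 6.0)
  x^k = (0.0, 0.0), subgradient = b - a^T x = 8.0
  y^{k+1} = 0.0 + 0.05*8.0 = 0.4
Step 2: y^k = 0.4, reduced costs: (12.6, 4.4)
  x^k = (0.0, 0.0), subgradient = b - a^T x = 8.0
  y^{k+1} = 0.4 + 0.05*8.0 = 0.8
Dual objective at y_2 = 0.8: reduced costs (10.2, 2.8), box minimizer x = (0.0, 0.0)
g(y_2) = b*y + (c1 - a1*y)*x1 + (c2 - a2*y)*x2 = 8*0.8 + 10.2*0.0 + 2.8*0.0 = 6.4 + 0.0 + 0.0 = 6.4


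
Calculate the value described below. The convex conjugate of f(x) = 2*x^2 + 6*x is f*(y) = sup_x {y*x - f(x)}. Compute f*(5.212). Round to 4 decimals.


f*(y) = sup_x {y*x - a*x^2 - b*x} = sup_x {(y-b)*x - a*x^2}
FOC: (y - b) - 2a*x = 0 => x* = (y - b)/(2a)
x* = (5.212 - 6)/(2*2) = -0.197
f*(5.212) = (y-b)^2/(4a) = (5.212 - 6)^2/(4*2)
= 0.6209/8 = 0.0776


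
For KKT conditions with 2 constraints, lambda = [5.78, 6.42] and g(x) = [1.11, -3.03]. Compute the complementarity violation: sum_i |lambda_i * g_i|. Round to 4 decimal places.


KKT complementary slackness check:
lambda_1 * g_1 = 5.78 * 1.11 = 6.4158
lambda_2 * g_2 = 6.42 * -3.03 = -19.4526
Total violation = 6.4158 + 19.4526 = 25.8684


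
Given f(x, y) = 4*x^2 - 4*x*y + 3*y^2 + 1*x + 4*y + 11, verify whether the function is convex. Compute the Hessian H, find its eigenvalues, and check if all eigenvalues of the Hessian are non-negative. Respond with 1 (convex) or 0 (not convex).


The Hessian of f(x,y) = 4*x^2 - 4*x*y + 3*y^2 + 1*x + 4*y + 11 is:
H = [[8, -4], [-4, 6]]
Trace = 8 + 6 = 14
Determinant = 8*6 - (-4)^2 = 32
Discriminant = (14)^2 - 4*32 = 68.0
Eigenvalues: lambda_1 = 2.8769, lambda_2 = 11.1231
The function is convex.

1


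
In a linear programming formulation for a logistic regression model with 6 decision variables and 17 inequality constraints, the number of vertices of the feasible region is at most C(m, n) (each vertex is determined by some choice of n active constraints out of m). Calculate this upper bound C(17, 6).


Each vertex corresponds to some choice of n active constraints out of m, so the number of vertices is at most C(m, n) = m! / (n!(m-n)!).
m = 17, n = 6
Numerator: 17 * 16 * 15 * 14 * 13 * 12
Denominator: 6! = 720
C(17, 6) = 12376


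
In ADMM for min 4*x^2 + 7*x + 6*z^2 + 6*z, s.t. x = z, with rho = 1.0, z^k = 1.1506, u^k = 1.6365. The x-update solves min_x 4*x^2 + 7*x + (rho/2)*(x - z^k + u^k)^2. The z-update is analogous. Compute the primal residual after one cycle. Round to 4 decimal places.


ADMM iteration with rho = 1.0, z^k = 1.1506, u^k = 1.6365
Step 1: x-update.
Minimize 4*x^2 + 7*x + (1.0/2)*(x - 1.1506 + 1.6365)^2
FOC: (2*4 + 1.0)*x = -7 + 1.0*(1.1506 - 1.6365)
x^{k+1} = -0.8318
Step 2: z-update.
Minimize 6*z^2 + 6*z + (1.0/2)*(-0.8318 - z + 1.6365)^2
FOC: (2*6 + 1.0)*z = -6 + 1.0*(-0.8318 + 1.6365)
z^{k+1} = -0.3996
Step 3: u-update.
u^{k+1} = 1.6365 - 0.8318 + 0.3996 = 1.2044
Step 4: Primal residual = |-0.8318 + 0.3996| = 0.4321


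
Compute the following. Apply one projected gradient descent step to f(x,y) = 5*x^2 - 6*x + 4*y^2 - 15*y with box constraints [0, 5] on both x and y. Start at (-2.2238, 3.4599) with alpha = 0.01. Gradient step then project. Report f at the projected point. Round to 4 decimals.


Step 1: Compute gradient at (-2.2238, 3.4599).
grad_x = 2*5*-2.2238 - 6 = -28.238
grad_y = 2*4*3.4599 - 15 = 12.6792
Step 2: Gradient step.
x_raw = -2.2238 - 0.01*-28.238 = -1.9414
y_raw = 3.4599 - 0.01*12.6792 = 3.3331
Step 3: Project onto [0, 5].
x_proj = clip(-1.9414) = 0.0
y_proj = clip(3.3331) = 3.3331
Step 4: Evaluate f.
f(0.0, 3.3331) = -5.5582


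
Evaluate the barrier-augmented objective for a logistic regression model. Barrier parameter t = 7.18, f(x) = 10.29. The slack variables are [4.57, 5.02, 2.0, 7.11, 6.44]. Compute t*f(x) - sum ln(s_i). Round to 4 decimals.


Step 1: Compute log-barrier.
ln values: [1.5195, 1.6134, 0.6931, 1.9615, 1.8625]
phi = -(1.5195 + 1.6134 + 0.6931 + 1.9615 + 1.8625) = -7.6501
Step 2: Compute augmented objective.
t*f(x) = 7.18*10.29 = 73.8822
Total = 73.8822 - 7.6501 = 66.2321


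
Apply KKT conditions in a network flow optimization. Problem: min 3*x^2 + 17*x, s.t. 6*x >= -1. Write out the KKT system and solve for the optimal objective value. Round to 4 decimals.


Step 1: Try lambda = 0 (constraint inactive).
x_unc = -17/(2*3) = -2.8333
Check: 6*-2.8333 = -16.9998 < -1 -- violated!
Step 2: Constraint must be active: 6*x = -1
x* = -1/6 = -0.1667 (rounded; the exact value -1/6 is used below)
lambda = (2*3*(-1/6) + 17)/6 = 2.6667
Step 3: Compute optimal value.
f(x*) = 3*(-1/6)^2 + 17*(-1/6) = -2.75


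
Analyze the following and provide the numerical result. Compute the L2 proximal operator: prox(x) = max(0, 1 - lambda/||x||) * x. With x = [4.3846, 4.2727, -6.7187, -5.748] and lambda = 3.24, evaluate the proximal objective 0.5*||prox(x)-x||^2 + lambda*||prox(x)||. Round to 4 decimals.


Step 1: Compute ||x||.
||x|| = 10.7546
Step 2: Compute scaling factor.
scale = max(0, 1 - 3.24/10.7546) = 0.6987
Step 3: prox(x) = [3.0637, 2.9855, -4.6946, -4.0163]
||prox(x)|| = 7.5146
Step 4: Proximal objective.
0.5*||prox-x||^2 = 5.2488
lambda*||prox|| = 24.3473
Total = 29.5961


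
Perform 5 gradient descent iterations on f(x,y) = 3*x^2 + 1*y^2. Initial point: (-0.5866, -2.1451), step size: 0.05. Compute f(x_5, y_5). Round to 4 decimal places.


Gradient descent on f(x,y) = 3*x^2 + 1*y^2.
Starting point: (-0.5866, -2.1451), alpha = 0.05
Step 1: grad_x = 2*3*-0.5866 = -3.5196, grad_y = 2*1*-2.1451 = -4.2902
  x_1 = -0.5866 - 0.05*-3.5196 = -0.4106
  y_1 = -2.1451 - 0.05*-4.2902 = -1.9306
Step 2: grad_x = 2*3*-0.4106 = -2.4637, grad_y = 2*1*-1.9306 = -3.8612
  x_2 = -0.4106 - 0.05*-2.4637 = -0.2874
  y_2 = -1.9306 - 0.05*-3.8612 = -1.7375
Step 3: grad_x = 2*3*-0.2874 = -1.7246, grad_y = 2*1*-1.7375 = -3.4751
  x_3 = -0.2874 - 0.05*-1.7246 = -0.2012
  y_3 = -1.7375 - 0.05*-3.4751 = -1.5638
Step 4: grad_x = 2*3*-0.2012 = -1.2072, grad_y = 2*1*-1.5638 = -3.1276
  x_4 = -0.2012 - 0.05*-1.2072 = -0.1408
  y_4 = -1.5638 - 0.05*-3.1276 = -1.4074
Step 5: grad_x = 2*3*-0.1408 = -0.8451, grad_y = 2*1*-1.4074 = -2.8148
  x_5 = -0.1408 - 0.05*-0.8451 = -0.0986
  y_5 = -1.4074 - 0.05*-2.8148 = -1.2667
f(-0.0986, -1.2667) = 3*(-0.0986)^2 + 1*(-1.2667)^2 = 1.6336


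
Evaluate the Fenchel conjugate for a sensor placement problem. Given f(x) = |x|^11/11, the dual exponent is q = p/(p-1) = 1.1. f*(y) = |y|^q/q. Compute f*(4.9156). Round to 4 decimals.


The conjugate exponent q satisfies 1/p + 1/q = 1.
p = 11, so q = 11/(11 - 1) = 1.1
|y|^q = 4.9156^1.1 = 5.7641
f*(4.9156) = 5.7641 / 1.1 = 5.2401


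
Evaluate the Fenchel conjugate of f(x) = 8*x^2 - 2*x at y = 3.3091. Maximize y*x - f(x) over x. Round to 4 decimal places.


f*(y) = sup_x {y*x - a*x^2 - b*x} = sup_x {(y-b)*x - a*x^2}
FOC: (y - b) - 2a*x = 0 => x* = (y - b)/(2a)
x* = (3.3091 + 2)/(2*8) = 0.3318
f*(3.3091) = (y-b)^2/(4a) = (3.3091 + 2)^2/(4*8)
= 28.1865/32 = 0.8808


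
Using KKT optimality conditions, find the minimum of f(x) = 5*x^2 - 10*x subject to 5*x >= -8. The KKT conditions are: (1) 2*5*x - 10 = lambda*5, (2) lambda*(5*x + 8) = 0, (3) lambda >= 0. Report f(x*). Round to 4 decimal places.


Step 1: Try lambda = 0 (constraint inactive).
Stationarity: 2*5*x - 10 = 0
x* = 10/(2*5) = 1.0
Check constraint: 5*1.0 = 5.0 >= -8 -- satisfied.
Step 2: Compute optimal value.
f(x*) = 5*1.0^2 - 10*1.0 = -5.0


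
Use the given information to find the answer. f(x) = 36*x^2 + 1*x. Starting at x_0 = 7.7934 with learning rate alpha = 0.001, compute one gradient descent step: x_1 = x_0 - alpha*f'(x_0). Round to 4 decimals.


We compute the gradient at x_0 and apply the update.
f'(x) = 72*x + 1
f'(7.7934) = 72*7.7934 + 1 = 562.1248
x_1 = 7.7934 - 0.001*562.1248 = 7.2313


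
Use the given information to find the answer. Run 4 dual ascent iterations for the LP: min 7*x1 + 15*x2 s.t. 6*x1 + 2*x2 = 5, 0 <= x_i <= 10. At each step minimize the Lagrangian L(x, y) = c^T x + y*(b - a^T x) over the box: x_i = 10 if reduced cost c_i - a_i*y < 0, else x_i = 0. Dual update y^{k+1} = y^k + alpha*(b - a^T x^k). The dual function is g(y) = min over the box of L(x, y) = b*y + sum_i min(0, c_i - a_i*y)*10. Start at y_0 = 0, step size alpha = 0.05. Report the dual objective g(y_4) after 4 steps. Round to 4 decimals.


Dual ascent for LP: min 7*x1 + 15*x2, 6*x1 + 2*x2 = 5, 0 <= x_i <= 10
Step 1: y^k = 0.0, reduced costs: (7.0, 15.0)
  x^k = (0.0, 0.0), subgradient = b - a^T x = 5.0
  y^{k+1} = 0.0 + 0.05*5.0 = 0.25
Step 2: y^k = 0.25, reduced costs: (5.5, 14.5)
  x^k = (0.0, 0.0), subgradient = b - a^T x = 5.0
  y^{k+1} = 0.25 + 0.05*5.0 = 0.5
Step 3: y^k = 0.5, reduced costs: (4.0, 14.0)
  x^k = (0.0, 0.0), subgradient = b - a^T x = 5.0
  y^{k+1} = 0.5 + 0.05*5.0 = 0.75
Step 4: y^k = 0.75, reduced costs: (2.5, 13.5)
  x^k = (0.0, 0.0), subgradient = b - a^T x = 5.0
  y^{k+1} = 0.75 + 0.05*5.0 = 1.0
Dual objective at y_4 = 1.0: reduced costs (1.0, 13.0), box minimizer x = (0.0, 0.0)
g(y_4) = b*y + (c1 - a1*y)*x1 + (c2 - a2*y)*x2 = 5*1.0 + 1.0*0.0 + 13.0*0.0 = 5.0 + 0.0 + 0.0 = 5.0


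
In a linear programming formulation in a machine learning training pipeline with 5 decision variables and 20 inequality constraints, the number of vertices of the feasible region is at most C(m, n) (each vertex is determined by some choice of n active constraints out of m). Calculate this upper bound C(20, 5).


Each vertex corresponds to some choice of n active constraints out of m, so the number of vertices is at most C(m, n) = m! / (n!(m-n)!).
m = 20, n = 5
Numerator: 20 * 19 * 18 * 17 * 16
Denominator: 5! = 120
C(20, 5) = 15504


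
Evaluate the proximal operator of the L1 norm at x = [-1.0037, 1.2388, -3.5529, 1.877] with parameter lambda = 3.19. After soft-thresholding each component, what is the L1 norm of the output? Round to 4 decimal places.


Soft-thresholding with lambda = 3.19:
prox(-1.0037) = sign(-1.0037)*max(|-1.0037| - 3.19, 0) = 0.0
prox(1.2388) = sign(1.2388)*max(|1.2388| - 3.19, 0) = 0.0
prox(-3.5529) = sign(-3.5529)*max(|-3.5529| - 3.19, 0) = -0.3629
prox(1.877) = sign(1.877)*max(|1.877| - 3.19, 0) = 0.0
prox(x) = [0.0, 0.0, -0.3629, 0.0]
||prox(x)||_1 = 0.0 + 0.0 + 0.3629 + 0.0 = 0.3629


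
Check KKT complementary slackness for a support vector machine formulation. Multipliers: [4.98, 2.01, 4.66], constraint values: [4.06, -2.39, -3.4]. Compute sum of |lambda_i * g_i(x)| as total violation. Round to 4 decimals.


KKT complementary slackness check:
lambda_1 * g_1 = 4.98 * 4.06 = 20.2188
lambda_2 * g_2 = 2.01 * -2.39 = -4.8039
lambda_3 * g_3 = 4.66 * -3.4 = -15.844
Total violation = 20.2188 + 4.8039 + 15.844 = 40.8667


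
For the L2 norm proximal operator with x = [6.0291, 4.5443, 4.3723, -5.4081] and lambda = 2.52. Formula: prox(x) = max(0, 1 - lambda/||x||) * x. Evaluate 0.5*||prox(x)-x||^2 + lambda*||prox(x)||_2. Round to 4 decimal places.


Step 1: Compute ||x||.
||x|| = 10.2648
Step 2: Compute scaling factor.
scale = max(0, 1 - 2.52/10.2648) = 0.7545
Step 3: prox(x) = [4.549, 3.4287, 3.2989, -4.0804]
||prox(x)|| = 7.7448
Step 4: Proximal objective.
0.5*||prox-x||^2 = 3.1752
lambda*||prox|| = 19.5169
Total = 22.692


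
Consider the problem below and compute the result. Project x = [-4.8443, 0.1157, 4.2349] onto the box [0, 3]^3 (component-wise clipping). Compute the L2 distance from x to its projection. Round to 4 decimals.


Project each component onto [0, 3].
clip(-4.8443) = 0.0, clip(0.1157) = 0.1157, clip(4.2349) = 3.0
Projection = [0.0, 0.1157, 3.0]
Squared diffs: [23.4672, 0.0, 1.525]
Distance = sqrt(24.9922) = 4.9992


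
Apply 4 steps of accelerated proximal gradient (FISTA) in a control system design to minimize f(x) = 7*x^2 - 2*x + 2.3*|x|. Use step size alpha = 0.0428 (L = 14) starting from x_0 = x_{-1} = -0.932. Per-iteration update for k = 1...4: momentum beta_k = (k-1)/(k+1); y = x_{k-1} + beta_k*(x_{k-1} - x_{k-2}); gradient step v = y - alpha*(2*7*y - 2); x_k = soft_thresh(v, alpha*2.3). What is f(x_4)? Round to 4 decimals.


FISTA on f(x) = 7*x^2 - 2*x + 2.3*|x|
L = 14, alpha = 0.0428
Iteration 1: beta = 0.0, y = -0.932 + 0.0*(-0.932 + 0.932) = -0.932
  grad(y) = -15.048, v = y - alpha*grad = -0.2879
  prox(v) = soft_thresh(-0.2879, 0.0984) = -0.1895
Iteration 2: beta = 0.3333, y = -0.1895 + 0.3333*(-0.1895 + 0.932) = 0.058
  grad(y) = -1.1881, v = y - alpha*grad = 0.1088
  prox(v) = soft_thresh(0.1088, 0.0984) = 0.0104
Iteration 3: beta = 0.5, y = 0.0104 + 0.5*(0.0104 + 0.1895) = 0.1104
  grad(y) = -0.455, v = y - alpha*grad = 0.1298
  prox(v) = soft_thresh(0.1298, 0.0984) = 0.0314
Iteration 4: beta = 0.6, y = 0.0314 + 0.6*(0.0314 - 0.0104) = 0.044
  grad(y) = -1.3842, v = y - alpha*grad = 0.1032
  prox(v) = soft_thresh(0.1032, 0.0984) = 0.0048
f(x_4) = 7*0.0048^2 - 2*0.0048 + 2.3*|0.0048| = 0.0016


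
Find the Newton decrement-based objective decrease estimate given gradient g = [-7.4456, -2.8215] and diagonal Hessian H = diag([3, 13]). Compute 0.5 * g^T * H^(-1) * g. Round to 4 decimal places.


Step 1: H is diagonal, so H^(-1) * g = [-2.4819, -0.217].
Step 2: g^T H^(-1) g = sum_i g_i^2 / H_ii
  = (-7.4456)^2/3 + (-2.8215)^2/13
  = 18.479 + 0.6124 = 19.0914
Step 3: Objective decrease = 0.5 * g^T H^(-1) g = 9.5457


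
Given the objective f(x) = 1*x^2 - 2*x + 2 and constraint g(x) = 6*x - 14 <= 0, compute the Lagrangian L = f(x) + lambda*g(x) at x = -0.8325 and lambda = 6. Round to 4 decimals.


Step 1: Evaluate f(x).
f(-0.8325) = 1*(-0.8325)^2 - 2*(-0.8325) + 2 = 4.3581
Step 2: Evaluate g(x).
g(-0.8325) = 6*-0.8325 - 14 = -18.995
Step 3: Compute Lagrangian.
L = 4.3581 + 6*-18.995 = -109.6119


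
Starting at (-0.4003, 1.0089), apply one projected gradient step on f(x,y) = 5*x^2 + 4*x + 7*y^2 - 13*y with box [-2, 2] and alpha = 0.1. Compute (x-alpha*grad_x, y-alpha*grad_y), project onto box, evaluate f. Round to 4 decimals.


Step 1: Compute gradient at (-0.4003, 1.0089).
grad_x = 2*5*-0.4003 + 4 = -0.003
grad_y = 2*7*1.0089 - 13 = 1.1246
Step 2: Gradient step.
x_raw = -0.4003 - 0.1*-0.003 = -0.4
y_raw = 1.0089 - 0.1*1.1246 = 0.8964
Step 3: Project onto [-2, 2].
x_proj = clip(-0.4) = -0.4
y_proj = clip(0.8964) = 0.8964
Step 4: Evaluate f.
f(-0.4, 0.8964) = -6.8285


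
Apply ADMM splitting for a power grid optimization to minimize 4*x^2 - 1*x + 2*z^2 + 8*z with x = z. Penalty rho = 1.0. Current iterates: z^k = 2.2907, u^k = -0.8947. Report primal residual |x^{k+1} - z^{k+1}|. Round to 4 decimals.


ADMM iteration with rho = 1.0, z^k = 2.2907, u^k = -0.8947
Step 1: x-update.
Minimize 4*x^2 - 1*x + (1.0/2)*(x - 2.2907 - 0.8947)^2
FOC: (2*4 + 1.0)*x = 1 + 1.0*(2.2907 + 0.8947)
x^{k+1} = 0.465
Step 2: z-update.
Minimize 2*z^2 + 8*z + (1.0/2)*(0.465 - z - 0.8947)^2
FOC: (2*2 + 1.0)*z = -8 + 1.0*(0.465 - 0.8947)
z^{k+1} = -1.6859
Step 3: u-update.
u^{k+1} = -0.8947 + 0.465 + 1.6859 = 1.2563
Step 4: Primal residual = |0.465 + 1.6859| = 2.151


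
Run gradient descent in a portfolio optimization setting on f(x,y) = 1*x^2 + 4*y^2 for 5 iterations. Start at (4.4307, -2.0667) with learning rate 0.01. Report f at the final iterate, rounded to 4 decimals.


Gradient descent on f(x,y) = 1*x^2 + 4*y^2.
Starting point: (4.4307, -2.0667), alpha = 0.01
Step 1: grad_x = 2*1*4.4307 = 8.8614, grad_y = 2*4*-2.0667 = -16.5336
  x_1 = 4.4307 - 0.01*8.8614 = 4.3421
  y_1 = -2.0667 - 0.01*-16.5336 = -1.9014
Step 2: grad_x = 2*1*4.3421 = 8.6842, grad_y = 2*4*-1.9014 = -15.2109
  x_2 = 4.3421 - 0.01*8.6842 = 4.2552
  y_2 = -1.9014 - 0.01*-15.2109 = -1.7493
Step 3: grad_x = 2*1*4.2552 = 8.5105, grad_y = 2*4*-1.7493 = -13.994
  x_3 = 4.2552 - 0.01*8.5105 = 4.1701
  y_3 = -1.7493 - 0.01*-13.994 = -1.6093
Step 4: grad_x = 2*1*4.1701 = 8.3403, grad_y = 2*4*-1.6093 = -12.8745
  x_4 = 4.1701 - 0.01*8.3403 = 4.0867
  y_4 = -1.6093 - 0.01*-12.8745 = -1.4806
Step 5: grad_x = 2*1*4.0867 = 8.1735, grad_y = 2*4*-1.4806 = -11.8446
  x_5 = 4.0867 - 0.01*8.1735 = 4.005
  y_5 = -1.4806 - 0.01*-11.8446 = -1.3621
f(4.005, -1.3621) = 1*4.005^2 + 4*(-1.3621)^2 = 23.4616


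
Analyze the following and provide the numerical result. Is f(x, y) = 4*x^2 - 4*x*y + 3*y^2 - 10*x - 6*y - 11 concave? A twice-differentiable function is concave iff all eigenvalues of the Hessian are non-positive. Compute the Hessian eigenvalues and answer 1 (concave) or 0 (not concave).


The Hessian of f(x,y) = 4*x^2 - 4*x*y + 3*y^2 - 10*x - 6*y - 11 is:
H = [[8, -4], [-4, 6]]
Trace = 8 + 6 = 14
Determinant = 8*6 - (-4)^2 = 32
Discriminant = (14)^2 - 4*32 = 68.0
Eigenvalues: lambda_1 = 2.8769, lambda_2 = 11.1231
The function is not concave.

0


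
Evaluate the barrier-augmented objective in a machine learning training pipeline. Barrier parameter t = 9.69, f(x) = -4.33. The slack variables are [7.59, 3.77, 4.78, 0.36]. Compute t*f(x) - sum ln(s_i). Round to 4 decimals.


Step 1: Compute log-barrier.
ln values: [2.0268, 1.3271, 1.5644, -1.0217]
phi = -(2.0268 + 1.3271 + 1.5644 - 1.0217) = -3.8967
Step 2: Compute augmented objective.
t*f(x) = 9.69*-4.33 = -41.9577
Total = -41.9577 - 3.8967 = -45.8544


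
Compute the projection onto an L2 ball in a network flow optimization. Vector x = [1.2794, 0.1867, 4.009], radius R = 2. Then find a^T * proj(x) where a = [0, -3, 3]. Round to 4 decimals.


Step 1: Compute ||x|| (intermediates to 6 decimals).
||x|| = sqrt(1.2794^2 + 0.1867^2 + 4.009^2) = 4.212339
Step 2: Project.
Since ||x|| > R, scale = R/||x|| = 2/4.212339 = 0.474796, proj(x) = scale * x
proj(x) = [0.607454, 0.088644, 1.903457]
Step 3: Dot product.
a^T * proj(x) = 0*0.607454 - 3*0.088644 + 3*1.903457 = 5.4444


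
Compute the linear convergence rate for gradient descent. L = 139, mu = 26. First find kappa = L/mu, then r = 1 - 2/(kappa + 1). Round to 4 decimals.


Step 1: Compute the condition number.
kappa = L/mu = 139/26 = 5.3462
Step 2: Compute the convergence rate.
r = 1 - 2/(kappa + 1) = 1 - 2*mu/(L + mu) = (L - mu)/(L + mu) = 113/165 = 0.6848


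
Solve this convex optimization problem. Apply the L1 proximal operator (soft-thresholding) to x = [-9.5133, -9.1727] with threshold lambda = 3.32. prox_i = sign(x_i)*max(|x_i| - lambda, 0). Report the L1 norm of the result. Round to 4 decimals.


Soft-thresholding with lambda = 3.32:
prox(-9.5133) = sign(-9.5133)*max(|-9.5133| - 3.32, 0) = -6.1933
prox(-9.1727) = sign(-9.1727)*max(|-9.1727| - 3.32, 0) = -5.8527
prox(x) = [-6.1933, -5.8527]
||prox(x)||_1 = 6.1933 + 5.8527 = 12.046


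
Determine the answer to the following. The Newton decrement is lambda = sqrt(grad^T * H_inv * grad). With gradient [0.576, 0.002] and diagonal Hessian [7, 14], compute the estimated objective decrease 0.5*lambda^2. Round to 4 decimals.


Step 1: H is diagonal, so H^(-1) * g = [0.0823, 0.0001].
Step 2: g^T H^(-1) g = sum_i g_i^2 / H_ii
  = (0.576)^2/7 + (0.002)^2/14
  = 0.0474 + 0.0 = 0.0474
Step 3: Objective decrease = 0.5 * g^T H^(-1) g = 0.0237


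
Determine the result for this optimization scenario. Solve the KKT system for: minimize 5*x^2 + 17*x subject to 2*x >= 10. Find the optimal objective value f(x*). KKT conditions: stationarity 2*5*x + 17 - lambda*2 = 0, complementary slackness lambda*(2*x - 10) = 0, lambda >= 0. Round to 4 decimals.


Step 1: Try lambda = 0 (constraint inactive).
x_unc = -17/(2*5) = -1.7
Check: 2*-1.7 = -3.4 < 10 -- violated!
Step 2: Constraint must be active: 2*x = 10
x* = 10/2 = 5.0
lambda = (2*5*5.0 + 17)/2 = 33.5
Step 3: Compute optimal value.
f(x*) = 5*5.0^2 + 17*5.0 = 210.0


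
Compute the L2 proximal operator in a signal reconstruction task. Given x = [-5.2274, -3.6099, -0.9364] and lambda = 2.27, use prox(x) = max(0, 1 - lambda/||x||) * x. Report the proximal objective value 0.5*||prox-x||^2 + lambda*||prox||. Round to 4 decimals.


Step 1: Compute ||x||.
||x|| = 6.4214
Step 2: Compute scaling factor.
scale = max(0, 1 - 2.27/6.4214) = 0.6465
Step 3: prox(x) = [-3.3795, -2.3338, -0.6054]
||prox(x)|| = 4.1514
Step 4: Proximal objective.
0.5*||prox-x||^2 = 2.5765
lambda*||prox|| = 9.4237
Total = 12.0


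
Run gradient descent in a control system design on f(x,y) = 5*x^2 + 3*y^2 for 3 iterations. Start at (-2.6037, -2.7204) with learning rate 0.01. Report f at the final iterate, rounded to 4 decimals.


Gradient descent on f(x,y) = 5*x^2 + 3*y^2.
Starting point: (-2.6037, -2.7204), alpha = 0.01
Step 1: grad_x = 2*5*-2.6037 = -26.037, grad_y = 2*3*-2.7204 = -16.3224
  x_1 = -2.6037 - 0.01*-26.037 = -2.3433
  y_1 = -2.7204 - 0.01*-16.3224 = -2.5572
Step 2: grad_x = 2*5*-2.3433 = -23.4333, grad_y = 2*3*-2.5572 = -15.3431
  x_2 = -2.3433 - 0.01*-23.4333 = -2.109
  y_2 = -2.5572 - 0.01*-15.3431 = -2.4037
Step 3: grad_x = 2*5*-2.109 = -21.09, grad_y = 2*3*-2.4037 = -14.4225
  x_3 = -2.109 - 0.01*-21.09 = -1.8981
  y_3 = -2.4037 - 0.01*-14.4225 = -2.2595
f(-1.8981, -2.2595) = 5*(-1.8981)^2 + 3*(-2.2595)^2 = 33.3302


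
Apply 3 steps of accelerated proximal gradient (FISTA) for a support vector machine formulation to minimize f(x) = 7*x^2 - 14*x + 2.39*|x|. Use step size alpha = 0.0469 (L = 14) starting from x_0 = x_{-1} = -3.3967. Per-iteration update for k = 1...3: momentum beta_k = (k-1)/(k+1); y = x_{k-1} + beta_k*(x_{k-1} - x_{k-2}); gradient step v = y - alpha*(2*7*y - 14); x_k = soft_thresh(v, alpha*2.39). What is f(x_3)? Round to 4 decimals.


FISTA on f(x) = 7*x^2 - 14*x + 2.39*|x|
L = 14, alpha = 0.0469
Iteration 1: beta = 0.0, y = -3.3967 + 0.0*(-3.3967 + 3.3967) = -3.3967
  grad(y) = -61.5538, v = y - alpha*grad = -0.5098
  prox(v) = soft_thresh(-0.5098, 0.1121) = -0.3977
Iteration 2: beta = 0.3333, y = -0.3977 + 0.3333*(-0.3977 + 3.3967) = 0.6019
  grad(y) = -5.5731, v = y - alpha*grad = 0.8633
  prox(v) = soft_thresh(0.8633, 0.1121) = 0.7512
Iteration 3: beta = 0.5, y = 0.7512 + 0.5*(0.7512 + 0.3977) = 1.3257
  grad(y) = 4.5595, v = y - alpha*grad = 1.1118
  prox(v) = soft_thresh(1.1118, 0.1121) = 0.9997
f(x_3) = 7*0.9997^2 - 14*0.9997 + 2.39*|0.9997| = -4.6106


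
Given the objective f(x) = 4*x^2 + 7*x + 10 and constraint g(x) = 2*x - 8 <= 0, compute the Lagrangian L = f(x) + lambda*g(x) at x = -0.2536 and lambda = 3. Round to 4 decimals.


Step 1: Evaluate f(x).
f(-0.2536) = 4*(-0.2536)^2 + 7*(-0.2536) + 10 = 8.4821
Step 2: Evaluate g(x).
g(-0.2536) = 2*-0.2536 - 8 = -8.5072
Step 3: Compute Lagrangian.
L = 8.4821 + 3*-8.5072 = -17.0395


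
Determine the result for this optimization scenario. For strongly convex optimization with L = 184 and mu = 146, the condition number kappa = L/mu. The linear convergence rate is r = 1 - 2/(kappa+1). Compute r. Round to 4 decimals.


Step 1: Compute the condition number.
kappa = L/mu = 184/146 = 1.2603
Step 2: Compute the convergence rate.
r = 1 - 2/(kappa + 1) = 1 - 2*mu/(L + mu) = (L - mu)/(L + mu) = 38/330 = 0.1152


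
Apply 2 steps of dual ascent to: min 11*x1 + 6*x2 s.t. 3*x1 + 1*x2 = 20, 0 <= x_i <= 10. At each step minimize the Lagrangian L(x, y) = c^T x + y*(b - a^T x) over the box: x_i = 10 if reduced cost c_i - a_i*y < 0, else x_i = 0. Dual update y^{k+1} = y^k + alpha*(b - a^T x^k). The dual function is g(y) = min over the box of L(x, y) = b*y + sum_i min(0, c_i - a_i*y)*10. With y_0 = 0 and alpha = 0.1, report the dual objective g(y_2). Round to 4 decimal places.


Dual ascent for LP: min 11*x1 + 6*x2, 3*x1 + 1*x2 = 20, 0 <= x_i <= 10
Step 1: y^k = 0.0, reduced costs: (11.0, 6.0)
  x^k = (0.0, 0.0), subgradient = b - a^T x = 20.0
  y^{k+1} = 0.0 + 0.1*20.0 = 2.0
Step 2: y^k = 2.0, reduced costs: (5.0, 4.0)
  x^k = (0.0, 0.0), subgradient = b - a^T x = 20.0
  y^{k+1} = 2.0 + 0.1*20.0 = 4.0
Dual objective at y_2 = 4.0: reduced costs (-1.0, 2.0), box minimizer x = (10.0, 0.0)
g(y_2) = b*y + (c1 - a1*y)*x1 + (c2 - a2*y)*x2 = 20*4.0 + (-1.0)*10.0 + 2.0*0.0 = 80.0 - 10.0 + 0.0 = 70.0


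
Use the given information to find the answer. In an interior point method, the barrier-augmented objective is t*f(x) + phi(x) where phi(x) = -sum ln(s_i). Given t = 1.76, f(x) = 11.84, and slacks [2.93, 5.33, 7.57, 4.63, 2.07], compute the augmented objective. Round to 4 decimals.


Step 1: Compute log-barrier.
ln values: [1.075, 1.6734, 2.0242, 1.5326, 0.7275]
phi = -(1.075 + 1.6734 + 2.0242 + 1.5326 + 0.7275) = -7.0327
Step 2: Compute augmented objective.
t*f(x) = 1.76*11.84 = 20.8384
Total = 20.8384 - 7.0327 = 13.8057


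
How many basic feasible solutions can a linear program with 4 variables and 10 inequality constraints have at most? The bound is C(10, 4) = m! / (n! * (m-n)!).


Each vertex corresponds to some choice of n active constraints out of m, so the number of vertices is at most C(m, n) = m! / (n!(m-n)!).
m = 10, n = 4
Numerator: 10 * 9 * 8 * 7
Denominator: 4! = 24
C(10, 4) = 210


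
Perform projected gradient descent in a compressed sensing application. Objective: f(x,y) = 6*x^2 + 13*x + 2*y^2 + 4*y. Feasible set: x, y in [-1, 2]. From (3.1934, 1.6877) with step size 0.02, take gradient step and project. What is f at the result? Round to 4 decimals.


Step 1: Compute gradient at (3.1934, 1.6877).
grad_x = 2*6*3.1934 + 13 = 51.3208
grad_y = 2*2*1.6877 + 4 = 10.7508
Step 2: Gradient step.
x_raw = 3.1934 - 0.02*51.3208 = 2.167
y_raw = 1.6877 - 0.02*10.7508 = 1.4727
Step 3: Project onto [-1, 2].
x_proj = clip(2.167) = 2.0
y_proj = clip(1.4727) = 1.4727
Step 4: Evaluate f.
f(2.0, 1.4727) = 60.2283


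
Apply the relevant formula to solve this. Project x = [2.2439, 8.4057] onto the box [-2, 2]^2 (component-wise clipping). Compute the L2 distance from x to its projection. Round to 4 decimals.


Project each component onto [-2, 2].
clip(2.2439) = 2.0, clip(8.4057) = 2.0
Projection = [2.0, 2.0]
Squared diffs: [0.0595, 41.033]
Distance = sqrt(41.0925) = 6.4103


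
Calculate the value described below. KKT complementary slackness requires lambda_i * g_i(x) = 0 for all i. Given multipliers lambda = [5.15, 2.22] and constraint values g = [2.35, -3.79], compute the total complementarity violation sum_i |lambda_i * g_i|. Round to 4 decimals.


KKT complementary slackness check:
lambda_1 * g_1 = 5.15 * 2.35 = 12.1025
lambda_2 * g_2 = 2.22 * -3.79 = -8.4138
Total violation = 12.1025 + 8.4138 = 20.5163


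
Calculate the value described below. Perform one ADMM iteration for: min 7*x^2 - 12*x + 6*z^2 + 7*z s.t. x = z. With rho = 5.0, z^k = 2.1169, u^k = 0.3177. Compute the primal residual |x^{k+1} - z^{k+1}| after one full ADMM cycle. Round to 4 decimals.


ADMM iteration with rho = 5.0, z^k = 2.1169, u^k = 0.3177
Step 1: x-update.
Minimize 7*x^2 - 12*x + (5.0/2)*(x - 2.1169 + 0.3177)^2
FOC: (2*7 + 5.0)*x = 12 + 5.0*(2.1169 - 0.3177)
x^{k+1} = 1.1051
Step 2: z-update.
Minimize 6*z^2 + 7*z + (5.0/2)*(1.1051 - z + 0.3177)^2
FOC: (2*6 + 5.0)*z = -7 + 5.0*(1.1051 + 0.3177)
z^{k+1} = 0.0067
Step 3: u-update.
u^{k+1} = 0.3177 + 1.1051 - 0.0067 = 1.4161
Step 4: Primal residual = |1.1051 - 0.0067| = 1.0984


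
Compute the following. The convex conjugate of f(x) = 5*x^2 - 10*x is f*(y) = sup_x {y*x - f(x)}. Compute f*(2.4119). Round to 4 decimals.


f*(y) = sup_x {y*x - a*x^2 - b*x} = sup_x {(y-b)*x - a*x^2}
FOC: (y - b) - 2a*x = 0 => x* = (y - b)/(2a)
x* = (2.4119 + 10)/(2*5) = 1.2412
f*(2.4119) = (y-b)^2/(4a) = (2.4119 + 10)^2/(4*5)
= 154.0553/20 = 7.7028


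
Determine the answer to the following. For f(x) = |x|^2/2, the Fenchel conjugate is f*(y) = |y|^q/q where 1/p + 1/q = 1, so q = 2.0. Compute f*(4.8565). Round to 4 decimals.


The conjugate exponent q satisfies 1/p + 1/q = 1.
p = 2, so q = 2/(2 - 1) = 2.0
|y|^q = 4.8565^2.0 = 23.5856
f*(4.8565) = 23.5856 / 2.0 = 11.7928


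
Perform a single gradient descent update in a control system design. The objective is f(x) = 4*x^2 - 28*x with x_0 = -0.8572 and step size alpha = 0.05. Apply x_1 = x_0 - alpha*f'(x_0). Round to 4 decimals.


We compute the gradient at x_0 and apply the update.
f'(x) = 8*x - 28
f'(-0.8572) = 8*-0.8572 - 28 = -34.8576
x_1 = -0.8572 - 0.05*-34.8576 = 0.8857


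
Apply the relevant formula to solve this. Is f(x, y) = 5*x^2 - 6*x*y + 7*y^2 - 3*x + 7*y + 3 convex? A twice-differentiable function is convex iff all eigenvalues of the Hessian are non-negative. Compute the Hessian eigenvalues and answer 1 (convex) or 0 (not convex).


The Hessian of f(x,y) = 5*x^2 - 6*x*y + 7*y^2 - 3*x + 7*y + 3 is:
H = [[10, -6], [-6, 14]]
Trace = 10 + 14 = 24
Determinant = 10*14 - (-6)^2 = 104
Discriminant = (24)^2 - 4*104 = 160.0
Eigenvalues: lambda_1 = 5.6754, lambda_2 = 18.3246
The function is convex.

1


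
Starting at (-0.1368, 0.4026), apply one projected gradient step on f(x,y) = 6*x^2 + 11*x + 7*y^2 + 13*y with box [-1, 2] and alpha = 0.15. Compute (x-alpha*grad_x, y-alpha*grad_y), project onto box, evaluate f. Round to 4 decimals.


Step 1: Compute gradient at (-0.1368, 0.4026).
grad_x = 2*6*-0.1368 + 11 = 9.3584
grad_y = 2*7*0.4026 + 13 = 18.6364
Step 2: Gradient step.
x_raw = -0.1368 - 0.15*9.3584 = -1.5406
y_raw = 0.4026 - 0.15*18.6364 = -2.3929
Step 3: Project onto [-1, 2].
x_proj = clip(-1.5406) = -1.0
y_proj = clip(-2.3929) = -1.0
Step 4: Evaluate f.
f(-1.0, -1.0) = -11.0


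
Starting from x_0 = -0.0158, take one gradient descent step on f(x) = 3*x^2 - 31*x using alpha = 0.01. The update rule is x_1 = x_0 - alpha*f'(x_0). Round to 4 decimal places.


We compute the gradient at x_0 and apply the update.
f'(x) = 6*x - 31
f'(-0.0158) = 6*-0.0158 - 31 = -31.0948
x_1 = -0.0158 - 0.01*-31.0948 = 0.2951


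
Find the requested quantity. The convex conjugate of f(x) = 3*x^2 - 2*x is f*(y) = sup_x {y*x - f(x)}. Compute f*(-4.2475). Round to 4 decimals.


f*(y) = sup_x {y*x - a*x^2 - b*x} = sup_x {(y-b)*x - a*x^2}
FOC: (y - b) - 2a*x = 0 => x* = (y - b)/(2a)
x* = (-4.2475 + 2)/(2*3) = -0.3746
f*(-4.2475) = (y-b)^2/(4a) = (-4.2475 + 2)^2/(4*3)
= 5.0513/12 = 0.4209


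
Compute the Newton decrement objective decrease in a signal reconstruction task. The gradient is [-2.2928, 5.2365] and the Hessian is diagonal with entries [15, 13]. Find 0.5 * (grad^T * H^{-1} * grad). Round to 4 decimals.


Step 1: H is diagonal, so H^(-1) * g = [-0.1529, 0.4028].
Step 2: g^T H^(-1) g = sum_i g_i^2 / H_ii
  = (-2.2928)^2/15 + (5.2365)^2/13
  = 0.3505 + 2.1093 = 2.4598
Step 3: Objective decrease = 0.5 * g^T H^(-1) g = 1.2299


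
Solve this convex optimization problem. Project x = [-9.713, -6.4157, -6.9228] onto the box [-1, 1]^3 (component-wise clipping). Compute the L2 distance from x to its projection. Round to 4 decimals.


Project each component onto [-1, 1].
clip(-9.713) = -1.0, clip(-6.4157) = -1.0, clip(-6.9228) = -1.0
Projection = [-1.0, -1.0, -1.0]
Squared diffs: [75.9164, 29.3298, 35.0796]
Distance = sqrt(140.3258) = 11.8459


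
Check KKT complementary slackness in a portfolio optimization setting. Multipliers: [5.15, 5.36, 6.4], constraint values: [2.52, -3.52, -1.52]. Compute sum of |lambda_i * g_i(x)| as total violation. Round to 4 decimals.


KKT complementary slackness check:
lambda_1 * g_1 = 5.15 * 2.52 = 12.978
lambda_2 * g_2 = 5.36 * -3.52 = -18.8672
lambda_3 * g_3 = 6.4 * -1.52 = -9.728
Total violation = 12.978 + 18.8672 + 9.728 = 41.5732


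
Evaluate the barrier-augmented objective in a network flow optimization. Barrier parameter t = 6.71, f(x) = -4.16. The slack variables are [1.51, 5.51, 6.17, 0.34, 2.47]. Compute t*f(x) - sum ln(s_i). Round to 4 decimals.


Step 1: Compute log-barrier.
ln values: [0.4121, 1.7066, 1.8197, -1.0788, 0.9042]
phi = -(0.4121 + 1.7066 + 1.8197 - 1.0788 + 0.9042) = -3.7638
Step 2: Compute augmented objective.
t*f(x) = 6.71*-4.16 = -27.9136
Total = -27.9136 - 3.7638 = -31.6774


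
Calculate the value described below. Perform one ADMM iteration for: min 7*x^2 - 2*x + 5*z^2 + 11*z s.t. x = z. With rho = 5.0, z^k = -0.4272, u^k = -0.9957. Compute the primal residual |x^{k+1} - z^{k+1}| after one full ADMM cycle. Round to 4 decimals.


ADMM iteration with rho = 5.0, z^k = -0.4272, u^k = -0.9957
Step 1: x-update.
Minimize 7*x^2 - 2*x + (5.0/2)*(x + 0.4272 - 0.9957)^2
FOC: (2*7 + 5.0)*x = 2 + 5.0*(-0.4272 + 0.9957)
x^{k+1} = 0.2549
Step 2: z-update.
Minimize 5*z^2 + 11*z + (5.0/2)*(0.2549 - z - 0.9957)^2
FOC: (2*5 + 5.0)*z = -11 + 5.0*(0.2549 - 0.9957)
z^{k+1} = -0.9803
Step 3: u-update.
u^{k+1} = -0.9957 + 0.2549 + 0.9803 = 0.2394
Step 4: Primal residual = |0.2549 + 0.9803| = 1.2351


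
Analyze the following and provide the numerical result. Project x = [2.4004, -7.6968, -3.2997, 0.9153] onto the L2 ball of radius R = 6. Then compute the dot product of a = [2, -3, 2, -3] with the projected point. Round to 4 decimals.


Step 1: Compute ||x|| (intermediates to 6 decimals).
||x|| = sqrt(2.4004^2 + (-7.6968)^2 + (-3.2997)^2 + 0.9153^2) = 8.759477
Step 2: Project.
Since ||x|| > R, scale = R/||x|| = 6/8.759477 = 0.684972, proj(x) = scale * x
proj(x) = [1.644207, -5.272092, -2.260202, 0.626955]
Step 3: Dot product.
a^T * proj(x) = 2*1.644207 - 3*(-5.272092) + 2*(-2.260202) - 3*0.626955 = 12.7034


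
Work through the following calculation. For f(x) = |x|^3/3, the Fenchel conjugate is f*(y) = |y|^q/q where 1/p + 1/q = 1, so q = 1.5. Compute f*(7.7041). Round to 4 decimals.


The conjugate exponent q satisfies 1/p + 1/q = 1.
p = 3, so q = 3/(3 - 1) = 1.5
|y|^q = 7.7041^1.5 = 21.3837
f*(7.7041) = 21.3837 / 1.5 = 14.2558


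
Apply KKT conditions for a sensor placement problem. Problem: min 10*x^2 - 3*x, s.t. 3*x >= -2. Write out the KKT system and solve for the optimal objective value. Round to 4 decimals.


Step 1: Try lambda = 0 (constraint inactive).
Stationarity: 2*10*x - 3 = 0
x* = 3/(2*10) = 0.15
Check constraint: 3*0.15 = 0.45 >= -2 -- satisfied.
Step 2: Compute optimal value.
f(x*) = 10*0.15^2 - 3*0.15 = -0.225


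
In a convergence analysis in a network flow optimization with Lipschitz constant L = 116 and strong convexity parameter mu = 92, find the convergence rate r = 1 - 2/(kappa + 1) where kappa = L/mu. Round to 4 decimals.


Step 1: Compute the condition number.
kappa = L/mu = 116/92 = 1.2609
Step 2: Compute the convergence rate.
r = 1 - 2/(kappa + 1) = 1 - 2*mu/(L + mu) = (L - mu)/(L + mu) = 24/208 = 0.1154


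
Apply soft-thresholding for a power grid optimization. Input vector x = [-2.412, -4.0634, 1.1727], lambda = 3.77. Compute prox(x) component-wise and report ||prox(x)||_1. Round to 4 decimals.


Soft-thresholding with lambda = 3.77:
prox(-2.412) = sign(-2.412)*max(|-2.412| - 3.77, 0) = 0.0
prox(-4.0634) = sign(-4.0634)*max(|-4.0634| - 3.77, 0) = -0.2934
prox(1.1727) = sign(1.1727)*max(|1.1727| - 3.77, 0) = 0.0
prox(x) = [0.0, -0.2934, 0.0]
||prox(x)||_1 = 0.0 + 0.2934 + 0.0 = 0.2934


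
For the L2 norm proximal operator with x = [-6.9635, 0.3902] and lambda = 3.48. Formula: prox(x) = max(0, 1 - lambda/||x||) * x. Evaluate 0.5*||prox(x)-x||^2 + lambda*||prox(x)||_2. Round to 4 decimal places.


Step 1: Compute ||x||.
||x|| = 6.9744
Step 2: Compute scaling factor.
scale = max(0, 1 - 3.48/6.9744) = 0.501
Step 3: prox(x) = [-3.489, 0.1955]
||prox(x)|| = 3.4944
Step 4: Proximal objective.
0.5*||prox-x||^2 = 6.0552
lambda*||prox|| = 12.1605
Total = 18.2158


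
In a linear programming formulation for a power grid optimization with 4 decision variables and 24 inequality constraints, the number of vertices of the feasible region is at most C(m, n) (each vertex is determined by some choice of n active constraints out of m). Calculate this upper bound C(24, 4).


Each vertex corresponds to some choice of n active constraints out of m, so the number of vertices is at most C(m, n) = m! / (n!(m-n)!).
m = 24, n = 4
Numerator: 24 * 23 * 22 * 21
Denominator: 4! = 24
C(24, 4) = 10626


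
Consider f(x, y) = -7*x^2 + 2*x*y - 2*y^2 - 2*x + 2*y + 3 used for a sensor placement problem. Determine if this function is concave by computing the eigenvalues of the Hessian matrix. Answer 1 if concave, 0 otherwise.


The Hessian of f(x,y) = -7*x^2 + 2*x*y - 2*y^2 - 2*x + 2*y + 3 is:
H = [[-14, 2], [2, -4]]
Trace = -14 - 4 = -18
Determinant = -14*-4 - (2)^2 = 52
Discriminant = (-18)^2 - 4*52 = 116.0
Eigenvalues: lambda_1 = -14.3852, lambda_2 = -3.6148
The function is concave.

1


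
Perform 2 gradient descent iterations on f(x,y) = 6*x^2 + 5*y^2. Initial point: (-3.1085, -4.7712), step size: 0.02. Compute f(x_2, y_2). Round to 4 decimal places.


Gradient descent on f(x,y) = 6*x^2 + 5*y^2.
Starting point: (-3.1085, -4.7712), alpha = 0.02
Step 1: grad_x = 2*6*-3.1085 = -37.302, grad_y = 2*5*-4.7712 = -47.712
  x_1 = -3.1085 - 0.02*-37.302 = -2.3625
  y_1 = -4.7712 - 0.02*-47.712 = -3.817
Step 2: grad_x = 2*6*-2.3625 = -28.3495, grad_y = 2*5*-3.817 = -38.1696
  x_2 = -2.3625 - 0.02*-28.3495 = -1.7955
  y_2 = -3.817 - 0.02*-38.1696 = -3.0536
f(-1.7955, -3.0536) = 6*(-1.7955)^2 + 5*(-3.0536)^2 = 65.9637
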